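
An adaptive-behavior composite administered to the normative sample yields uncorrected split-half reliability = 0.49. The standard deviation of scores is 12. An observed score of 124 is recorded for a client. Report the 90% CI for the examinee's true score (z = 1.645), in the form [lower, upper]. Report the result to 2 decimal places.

r_full = 2·0.49 / (1 + 0.49) ≈ 0.6577
SEM = 12.0000 * √(1 − 0.6577) = 12.0000 * √0.3423 ≈ 12.0000 * 0.5850 ≈ 7.0206
1.645 * SEM ≈ 11.5489
CI = 124 ± 11.5489 → [112.4511, 135.5489]

[112.45, 135.55]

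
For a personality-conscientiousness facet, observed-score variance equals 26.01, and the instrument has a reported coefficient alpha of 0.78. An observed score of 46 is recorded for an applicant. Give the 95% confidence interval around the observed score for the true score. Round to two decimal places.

[41.31, 50.69]

SD = √26.01 = 5.1000
SEM = 5.1000×√(1 − 0.7800) ≈ 2.3921
Half-width = 1.96×2.3921 ≈ 4.6885
95% CI: 46 ± 4.6885 = [41.3115, 50.6885]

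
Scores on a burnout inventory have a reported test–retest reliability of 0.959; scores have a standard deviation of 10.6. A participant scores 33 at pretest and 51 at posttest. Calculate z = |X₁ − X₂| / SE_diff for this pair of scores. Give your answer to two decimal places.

5.93

SEM = 10.6000 * √(1 − 0.9590) = 10.6000 * √0.0410 ≈ 10.6000 * 0.2025 ≈ 2.1463
SE_diff = SEM * √2 ≈ 2.1463 * 1.4142 ≈ 3.0354
z = |33 − 51| / 3.0354 = 18 / 3.0354 ≈ 5.9301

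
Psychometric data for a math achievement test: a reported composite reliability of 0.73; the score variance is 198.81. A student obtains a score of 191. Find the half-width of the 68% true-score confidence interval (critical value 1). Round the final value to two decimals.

σ = 198.81^(1/2) = 14.100
SEM = 14.100·√(1 − 0.730) ≃ 7.327
Margin = 1 · 7.327 ≃ 7.327

7.33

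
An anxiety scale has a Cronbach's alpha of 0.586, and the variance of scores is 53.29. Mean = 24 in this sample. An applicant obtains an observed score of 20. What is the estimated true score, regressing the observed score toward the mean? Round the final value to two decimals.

Estimated true score = 0.5860×20 + (1 − 0.5860)×24 ≈ 21.6560

21.66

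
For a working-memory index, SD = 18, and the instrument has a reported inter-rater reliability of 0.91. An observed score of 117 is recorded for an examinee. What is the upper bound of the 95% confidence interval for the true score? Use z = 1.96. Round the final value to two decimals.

127.58

SEM = 18.000 · √(1 − 0.910) = 18.000 · √0.090 ≈ 18.000 · 0.300 ≈ 5.400
Half-width = 1.96·5.400 ≈ 10.584
Upper limit = 117 + 10.584 ≈ 127.584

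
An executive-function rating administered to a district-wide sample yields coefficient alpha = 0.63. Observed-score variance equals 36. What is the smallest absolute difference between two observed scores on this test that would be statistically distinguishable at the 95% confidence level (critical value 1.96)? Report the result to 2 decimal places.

σ = 36^(1/2) = 6.0000
SEM = 6.0000 · √(1 − 0.6300) = 6.0000 · √0.3700 ≃ 6.0000 · 0.6083 ≃ 3.6497
SE_diff = SEM · √2 ≃ 3.6497 · 1.4142 ≃ 5.1614
Smallest detectable difference = 1.96·5.1614 ≃ 10.1163

10.12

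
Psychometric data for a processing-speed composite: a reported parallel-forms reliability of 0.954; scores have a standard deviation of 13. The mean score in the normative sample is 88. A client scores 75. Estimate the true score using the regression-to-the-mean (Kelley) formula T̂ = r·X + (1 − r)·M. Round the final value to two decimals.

T̂ = r·X + (1 − r)·M = 0.954*75 + 0.046*88 = 71.550 + 4.048 ≃ 75.598

75.60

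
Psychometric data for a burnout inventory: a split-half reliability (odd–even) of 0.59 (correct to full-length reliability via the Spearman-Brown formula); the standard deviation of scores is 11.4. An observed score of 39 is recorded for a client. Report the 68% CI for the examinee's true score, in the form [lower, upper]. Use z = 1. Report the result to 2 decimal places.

Full-length reliability (Spearman-Brown) = 2(0.59)/(1+0.59) ≈ 0.7421
SEM = 11.4000 · √(1 − 0.7421) = 11.4000 · √0.2579 ≈ 11.4000 · 0.5078 ≈ 5.7889
1 · SEM ≈ 5.7889
Interval: (33.2111, 44.7889)

[33.21, 44.79]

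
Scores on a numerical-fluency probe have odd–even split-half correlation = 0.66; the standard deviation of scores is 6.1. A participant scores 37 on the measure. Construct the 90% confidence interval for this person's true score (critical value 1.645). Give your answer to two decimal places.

r_full = 2·0.66 / (1 + 0.66) ≈ 0.7952
SEM = 6.1000 * √(1 − 0.7952) = 6.1000 * √0.2048 ≈ 6.1000 * 0.4526 ≈ 2.7607
Margin = 1.645 * 2.7607 ≈ 4.5413
90% CI: 37 ± 4.5413 = [32.4587, 41.5413]

[32.46, 41.54]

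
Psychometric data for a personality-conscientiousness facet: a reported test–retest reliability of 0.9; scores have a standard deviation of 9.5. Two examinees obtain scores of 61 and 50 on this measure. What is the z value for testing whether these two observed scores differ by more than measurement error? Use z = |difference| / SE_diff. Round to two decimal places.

2.59

SEM = 9.500 * √(1 − 0.900) = 9.500 * √0.100 ≈ 9.500 * 0.316 ≈ 3.004
SE_diff = √2 * SEM ≈ 4.249
z = |61 − 50| / 4.249 = 11 / 4.249 ≈ 2.589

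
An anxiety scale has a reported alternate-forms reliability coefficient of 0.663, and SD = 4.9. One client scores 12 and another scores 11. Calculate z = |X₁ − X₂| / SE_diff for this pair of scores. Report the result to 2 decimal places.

The standard error of measurement is 4.9000×√(1 − 0.6630) ≈ 4.9000×0.5805 ≈ 2.8445.
Standard error of the difference = 2.8445·√2 ≈ 4.0228
z = 1 / 4.0228 ≈ 0.2486

0.25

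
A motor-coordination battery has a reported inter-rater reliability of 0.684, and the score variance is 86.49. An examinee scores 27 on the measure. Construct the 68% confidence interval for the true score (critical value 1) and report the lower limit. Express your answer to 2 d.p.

SD = √86.49 ≈ 9.3000
The standard error of measurement is 9.3000·√(1 − 0.6840) ≈ 9.3000·0.5621 ≈ 5.2279.
1 · SEM ≈ 5.2279
Lower limit = 27 − 5.2279 ≈ 21.7721

21.77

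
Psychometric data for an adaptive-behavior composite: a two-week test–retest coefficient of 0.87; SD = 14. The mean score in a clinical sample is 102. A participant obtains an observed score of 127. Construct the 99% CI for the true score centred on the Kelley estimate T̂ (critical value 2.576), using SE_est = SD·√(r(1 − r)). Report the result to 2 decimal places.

[111.62, 135.88]

Estimated true score = 0.870*127 + (1 − 0.870)*102 ≃ 123.750
SE_est = SD * √(r(1 − r)) = 14.000 * √0.113 ≃ 14.000 * 0.336 ≃ 4.708
CI = 123.750 ± 2.576 * 4.708 → [111.622, 135.878]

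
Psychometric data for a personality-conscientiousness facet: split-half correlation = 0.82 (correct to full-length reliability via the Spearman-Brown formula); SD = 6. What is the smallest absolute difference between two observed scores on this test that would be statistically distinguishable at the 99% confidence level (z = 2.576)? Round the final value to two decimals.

6.87

Full-length reliability (Spearman-Brown) = 2(0.82)/(1+0.82) ≃ 0.901
SEM = 6.000 * √(1 − 0.901) = 6.000 * √0.099 ≃ 6.000 * 0.314 ≃ 1.887
SE_diff = √2 * SEM ≃ 2.668
Smallest detectable difference = 2.576*2.668 ≃ 6.874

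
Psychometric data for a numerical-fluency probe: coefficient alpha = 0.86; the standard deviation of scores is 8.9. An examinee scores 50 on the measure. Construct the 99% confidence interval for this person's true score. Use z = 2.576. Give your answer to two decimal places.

SEM = 8.9000 × √(1 − 0.8600) = 8.9000 × √0.1400 ≃ 8.9000 × 0.3742 ≃ 3.3301
Half-width = 2.576×3.3301 ≃ 8.5783
Interval: (41.4217, 58.5783)

[41.42, 58.58]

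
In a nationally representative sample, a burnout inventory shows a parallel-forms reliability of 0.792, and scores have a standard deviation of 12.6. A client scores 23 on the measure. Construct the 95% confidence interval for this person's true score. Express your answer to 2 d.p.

[11.74, 34.26]

SEM = 12.6000·√(1 − 0.7920) ≈ 5.7465
Margin = 1.96 · 5.7465 ≈ 11.2631
Interval: (11.7369, 34.2631)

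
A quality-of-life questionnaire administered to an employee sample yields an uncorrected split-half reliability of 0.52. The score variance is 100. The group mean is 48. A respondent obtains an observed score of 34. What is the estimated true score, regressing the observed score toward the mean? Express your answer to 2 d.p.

r_full = 2·0.52 / (1 + 0.52) ≈ 0.68421
T̂ = 0.68421(34) + 0.31579(48) ≈ 38.42105

38.42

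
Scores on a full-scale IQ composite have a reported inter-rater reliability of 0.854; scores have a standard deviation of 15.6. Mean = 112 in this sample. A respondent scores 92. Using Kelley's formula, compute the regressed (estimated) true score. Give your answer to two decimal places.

Estimated true score = 0.8540*92 + (1 − 0.8540)*112 ≈ 94.9200

94.92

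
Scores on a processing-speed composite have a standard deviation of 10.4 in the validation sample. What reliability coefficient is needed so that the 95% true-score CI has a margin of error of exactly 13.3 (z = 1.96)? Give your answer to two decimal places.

0.57

SEM needed = half-width / z = 13.3/1.96 ≈ 6.786
Required reliability = 1 − (SEM/SD)² = 1 − 0.426 ≈ 0.574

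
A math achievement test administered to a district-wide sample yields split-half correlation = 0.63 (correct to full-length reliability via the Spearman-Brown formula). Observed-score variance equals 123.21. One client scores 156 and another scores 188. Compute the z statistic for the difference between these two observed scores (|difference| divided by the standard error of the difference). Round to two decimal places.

4.28

SD = √123.21 = 11.10000
Full-length reliability (Spearman-Brown) = 2(0.63)/(1+0.63) ≈ 0.77301
SEM = 11.10000 * √(1 − 0.77301) = 11.10000 * √0.22699 ≈ 11.10000 * 0.47644 ≈ 5.28847
SE_diff = √2 * SEM ≈ 7.47903
z = |156 − 188| / 7.47903 = 32 / 7.47903 ≈ 4.27863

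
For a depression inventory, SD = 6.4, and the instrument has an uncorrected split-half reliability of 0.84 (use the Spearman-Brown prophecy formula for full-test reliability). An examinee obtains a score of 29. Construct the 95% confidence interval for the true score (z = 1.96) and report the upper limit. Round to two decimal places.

32.70

r_full = 2·0.84 / (1 + 0.84) ≈ 0.913
SEM = 6.400 × √(1 − 0.913) = 6.400 × √0.087 ≈ 6.400 × 0.295 ≈ 1.887
1.96 × SEM ≈ 3.699
Upper limit = 29 + 3.699 ≈ 32.699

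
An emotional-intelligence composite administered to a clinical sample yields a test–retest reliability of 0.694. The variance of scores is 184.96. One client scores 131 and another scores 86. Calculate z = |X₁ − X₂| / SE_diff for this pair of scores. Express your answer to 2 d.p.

SD = √184.96 = 13.6000
The standard error of measurement is 13.6000×√(1 − 0.6940) ≃ 13.6000×0.5532 ≃ 7.5231.
Standard error of the difference = 7.5231·√2 ≃ 10.6393
z = |131 − 86| / 10.6393 = 45 / 10.6393 ≃ 4.2296

4.23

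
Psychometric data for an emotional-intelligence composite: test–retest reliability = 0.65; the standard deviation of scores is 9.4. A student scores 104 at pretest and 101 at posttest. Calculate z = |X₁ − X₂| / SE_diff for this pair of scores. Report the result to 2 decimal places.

The standard error of measurement is 9.4000·√(1 − 0.6500) ≈ 9.4000·0.5916 ≈ 5.5611.
Standard error of the difference = 5.5611·√2 ≈ 7.8646
z = |104 − 101| / 7.8646 = 3 / 7.8646 ≈ 0.3815

0.38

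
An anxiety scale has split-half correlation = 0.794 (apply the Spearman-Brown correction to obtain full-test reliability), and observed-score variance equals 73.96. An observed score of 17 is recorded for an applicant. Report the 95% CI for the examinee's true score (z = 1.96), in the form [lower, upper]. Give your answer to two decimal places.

SD = √73.96 ≈ 8.60000
Full-length reliability (Spearman-Brown) = 2(0.794)/(1+0.794) ≈ 0.88517
SEM = 8.60000 × √(1 − 0.88517) = 8.60000 × √0.11483 ≈ 8.60000 × 0.33886 ≈ 2.91421
Half-width = 1.96×2.91421 ≈ 5.71185
Interval: (11.28815, 22.71185)

[11.29, 22.71]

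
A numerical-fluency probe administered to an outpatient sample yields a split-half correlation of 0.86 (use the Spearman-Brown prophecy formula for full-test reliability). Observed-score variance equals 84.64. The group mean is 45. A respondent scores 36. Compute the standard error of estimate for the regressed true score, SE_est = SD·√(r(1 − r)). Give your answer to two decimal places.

2.43

SD = √84.64 = 9.2000
Full-length reliability (Spearman-Brown) = 2(0.86)/(1+0.86) ≃ 0.9247
SE_est = 9.2000·√(0.9247·0.0753) ≃ 2.4272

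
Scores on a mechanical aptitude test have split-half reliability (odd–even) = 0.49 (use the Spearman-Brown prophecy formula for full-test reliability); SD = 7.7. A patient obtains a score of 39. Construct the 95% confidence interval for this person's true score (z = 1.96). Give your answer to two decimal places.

[30.17, 47.83]

Full-length reliability (Spearman-Brown) = 2(0.49)/(1+0.49) ≈ 0.6577
The standard error of measurement is 7.7000·√(1 − 0.6577) ≈ 7.7000·0.5850 ≈ 4.5049.
1.96 · SEM ≈ 8.8296
CI = 39 ± 8.8296 → [30.1704, 47.8296]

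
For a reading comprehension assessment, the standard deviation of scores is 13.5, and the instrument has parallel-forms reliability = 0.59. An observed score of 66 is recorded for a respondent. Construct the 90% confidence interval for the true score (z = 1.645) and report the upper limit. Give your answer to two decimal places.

80.22

SEM = 13.5000 × √(1 − 0.5900) = 13.5000 × √0.4100 ≈ 13.5000 × 0.6403 ≈ 8.6442
Half-width = 1.645×8.6442 ≈ 14.2197
Upper bound: 66 + 14.2197 = 80.2197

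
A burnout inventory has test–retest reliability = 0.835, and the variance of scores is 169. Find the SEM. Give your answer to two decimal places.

5.28

SD = √169 ≈ 13.000
SEM = 13.000*√(1 − 0.835) ≈ 5.281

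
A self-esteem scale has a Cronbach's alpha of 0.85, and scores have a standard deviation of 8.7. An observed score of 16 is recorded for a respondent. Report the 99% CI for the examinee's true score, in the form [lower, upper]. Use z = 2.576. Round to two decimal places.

[7.32, 24.68]

SEM = 8.7000·√(1 − 0.8500) ≈ 3.3695
Margin = 2.576 · 3.3695 ≈ 8.6798
Interval: (7.3202, 24.6798)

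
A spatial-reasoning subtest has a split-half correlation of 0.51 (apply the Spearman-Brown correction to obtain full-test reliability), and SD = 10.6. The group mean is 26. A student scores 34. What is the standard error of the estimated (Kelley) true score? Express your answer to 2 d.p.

4.96

r_full = 2·0.51 / (1 + 0.51) ≈ 0.675
SE_est = SD × √(r(1 − r)) = 10.600 × √0.219 ≈ 10.600 × 0.468 ≈ 4.963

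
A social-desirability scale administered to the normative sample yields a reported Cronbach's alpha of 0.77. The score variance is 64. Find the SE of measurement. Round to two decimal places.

3.84

SD = √64 ≈ 8.000
SEM = 8.000 · √(1 − 0.770) = 8.000 · √0.230 ≈ 8.000 · 0.480 ≈ 3.837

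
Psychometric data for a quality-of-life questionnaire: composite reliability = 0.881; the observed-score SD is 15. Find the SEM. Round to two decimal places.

5.17

SEM = 15.00000 · √(1 − 0.88100) = 15.00000 · √0.11900 ≈ 15.00000 · 0.34496 ≈ 5.17446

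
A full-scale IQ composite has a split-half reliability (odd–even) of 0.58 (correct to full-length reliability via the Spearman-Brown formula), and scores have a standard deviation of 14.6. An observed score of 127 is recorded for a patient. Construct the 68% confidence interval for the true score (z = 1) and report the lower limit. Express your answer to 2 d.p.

Spearman-Brown: r = 2(0.58) / (1 + 0.58) = 1.16000 / 1.58000 ≃ 0.73418
SEM = 14.60000 * √(1 − 0.73418) = 14.60000 * √0.26582 ≃ 14.60000 * 0.51558 ≃ 7.52747
1 * SEM ≃ 7.52747
Lower bound: 127 − 7.52747 = 119.47253

119.47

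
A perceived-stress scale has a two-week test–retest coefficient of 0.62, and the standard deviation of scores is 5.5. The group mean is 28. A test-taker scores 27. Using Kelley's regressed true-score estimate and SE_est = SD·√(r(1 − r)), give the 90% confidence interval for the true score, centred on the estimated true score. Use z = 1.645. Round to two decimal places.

[22.99, 31.77]

Estimated true score = 0.620×27 + (1 − 0.620)×28 ≈ 27.380
SE_est = 5.500·√[r(1 − r)] ≈ 2.670
CI = 27.380 ± 1.645 × 2.670 → [22.988, 31.772]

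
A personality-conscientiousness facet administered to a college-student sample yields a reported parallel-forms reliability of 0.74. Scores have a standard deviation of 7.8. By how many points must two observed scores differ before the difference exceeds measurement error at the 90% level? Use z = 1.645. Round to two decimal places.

SEM = 7.8000 × √(1 − 0.7400) = 7.8000 × √0.2600 ≃ 7.8000 × 0.5099 ≃ 3.9772
SE_diff = SEM × √2 ≃ 3.9772 × 1.4142 ≃ 5.6247
Smallest detectable difference = 1.645×5.6247 ≃ 9.2526

9.25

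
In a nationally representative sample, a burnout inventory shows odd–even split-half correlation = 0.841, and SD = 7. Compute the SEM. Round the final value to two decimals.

2.06

Full-length reliability (Spearman-Brown) = 2(0.841)/(1+0.841) ≈ 0.91363
SEM = 7.00000 * √(1 − 0.91363) = 7.00000 * √0.08637 ≈ 7.00000 * 0.29388 ≈ 2.05717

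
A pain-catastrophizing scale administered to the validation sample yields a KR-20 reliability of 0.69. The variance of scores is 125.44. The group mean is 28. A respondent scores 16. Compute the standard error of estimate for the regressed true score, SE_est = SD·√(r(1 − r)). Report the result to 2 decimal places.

5.18

σ = 125.44^(1/2) = 11.200
SE_est = SD × √(r(1 − r)) = 11.200 × √0.214 ≈ 11.200 × 0.462 ≈ 5.180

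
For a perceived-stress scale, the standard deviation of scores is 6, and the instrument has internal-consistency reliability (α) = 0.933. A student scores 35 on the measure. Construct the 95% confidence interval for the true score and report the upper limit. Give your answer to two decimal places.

SEM = 6.0000 × √(1 − 0.9330) = 6.0000 × √0.0670 ≈ 6.0000 × 0.2588 ≈ 1.5531
1.96 × SEM ≈ 3.0440
Upper limit = 35 + 3.0440 ≈ 38.0440

38.04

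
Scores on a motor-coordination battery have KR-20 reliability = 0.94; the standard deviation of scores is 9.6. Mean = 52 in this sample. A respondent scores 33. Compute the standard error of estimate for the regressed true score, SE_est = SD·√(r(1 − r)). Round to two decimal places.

SE_est = SD × √(r(1 − r)) = 9.600 × √0.056 ≈ 9.600 × 0.237 ≈ 2.280

2.28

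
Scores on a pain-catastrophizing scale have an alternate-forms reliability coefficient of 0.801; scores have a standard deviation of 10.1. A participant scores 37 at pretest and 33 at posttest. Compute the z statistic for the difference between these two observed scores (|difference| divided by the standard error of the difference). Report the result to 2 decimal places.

SEM = 10.1000 * √(1 − 0.8010) = 10.1000 * √0.1990 ≃ 10.1000 * 0.4461 ≃ 4.5056
Standard error of the difference = 4.5056·√2 ≃ 6.3718
z = |37 − 33| / 6.3718 = 4 / 6.3718 ≃ 0.6278

0.63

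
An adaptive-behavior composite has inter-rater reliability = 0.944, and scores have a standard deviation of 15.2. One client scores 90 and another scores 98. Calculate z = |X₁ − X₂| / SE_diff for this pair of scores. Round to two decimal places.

The standard error of measurement is 15.2000*√(1 − 0.9440) ≈ 15.2000*0.2366 ≈ 3.5970.
SE_diff = SEM * √2 ≈ 3.5970 * 1.4142 ≈ 5.0869
z = 8 / 5.0869 ≈ 1.5727

1.57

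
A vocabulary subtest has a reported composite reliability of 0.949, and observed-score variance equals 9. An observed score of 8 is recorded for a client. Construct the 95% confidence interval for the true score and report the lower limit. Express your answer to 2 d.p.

σ = 9^(1/2) = 3.00000
The standard error of measurement is 3.00000*√(1 − 0.94900) ≈ 3.00000*0.22583 ≈ 0.67750.
Half-width = 1.96*0.67750 ≈ 1.32789
Lower bound: 8 − 1.32789 = 6.67211

6.67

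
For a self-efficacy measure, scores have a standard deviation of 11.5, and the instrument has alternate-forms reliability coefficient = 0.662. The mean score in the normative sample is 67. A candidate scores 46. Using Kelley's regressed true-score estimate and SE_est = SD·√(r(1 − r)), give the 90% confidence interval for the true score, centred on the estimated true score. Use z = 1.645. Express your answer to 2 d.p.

[44.15, 62.05]

T̂ = r·X + (1 − r)·M = 0.662×46 + 0.338×67 = 30.452 + 22.646 ≈ 53.098
SE_est = 11.500·√[r(1 − r)] ≈ 5.440
CI = 53.098 ± 1.645 × 5.440 → [44.149, 62.047]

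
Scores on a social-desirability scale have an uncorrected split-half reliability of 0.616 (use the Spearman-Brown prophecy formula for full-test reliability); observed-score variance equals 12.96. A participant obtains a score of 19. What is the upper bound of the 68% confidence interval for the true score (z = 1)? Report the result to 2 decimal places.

SD = √12.96 ≈ 3.60000
r_full = 2·0.616 / (1 + 0.616) ≈ 0.76238
SEM = 3.60000 · √(1 − 0.76238) = 3.60000 · √0.23762 ≈ 3.60000 · 0.48747 ≈ 1.75488
Half-width = 1·1.75488 ≈ 1.75488
Upper bound: 19 + 1.75488 = 20.75488

20.75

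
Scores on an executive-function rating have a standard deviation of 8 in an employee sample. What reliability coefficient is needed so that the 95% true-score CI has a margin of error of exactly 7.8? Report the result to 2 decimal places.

0.75

Required SEM = 7.8 / 1.96 ≈ 3.9796
r = 1 − (3.9796/8)² ≈ 1 − 0.2475 ≈ 0.7525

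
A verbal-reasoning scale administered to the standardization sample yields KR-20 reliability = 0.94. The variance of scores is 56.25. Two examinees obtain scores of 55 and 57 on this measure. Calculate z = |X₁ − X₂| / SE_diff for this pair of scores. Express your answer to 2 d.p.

0.77

SD = √56.25 ≈ 7.5000
SEM = 7.5000 · √(1 − 0.9400) = 7.5000 · √0.0600 ≈ 7.5000 · 0.2449 ≈ 1.8371
SE_diff = SEM · √2 ≈ 1.8371 · 1.4142 ≈ 2.5981
z = 2 / 2.5981 ≈ 0.7698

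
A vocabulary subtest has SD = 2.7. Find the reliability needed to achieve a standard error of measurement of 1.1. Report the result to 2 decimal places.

0.83

Required reliability = 1 − (SEM/SD)² = 1 − 0.16598 ≈ 0.83402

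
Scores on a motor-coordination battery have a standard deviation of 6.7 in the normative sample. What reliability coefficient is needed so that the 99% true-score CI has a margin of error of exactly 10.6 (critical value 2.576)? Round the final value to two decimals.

0.62

SEM needed = half-width / z = 10.6/2.576 ≈ 4.115
r = 1 − (4.115/6.7)² ≈ 1 − 0.377 ≈ 0.623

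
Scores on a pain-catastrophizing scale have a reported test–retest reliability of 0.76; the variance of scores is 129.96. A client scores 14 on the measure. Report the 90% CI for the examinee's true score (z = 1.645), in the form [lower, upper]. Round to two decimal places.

SD = √129.96 = 11.40000
SEM = 11.40000*√(1 − 0.76000) ≈ 5.58484
Half-width = 1.645*5.58484 ≈ 9.18706
CI = 14 ± 9.18706 → [4.81294, 23.18706]

[4.81, 23.19]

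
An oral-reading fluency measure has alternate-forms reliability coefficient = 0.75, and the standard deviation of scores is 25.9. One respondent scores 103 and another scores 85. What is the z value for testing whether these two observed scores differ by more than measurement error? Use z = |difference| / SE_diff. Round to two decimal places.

SEM = 25.90000*√(1 − 0.75000) ≈ 12.95000
SE_diff = SEM * √2 ≈ 12.95000 * 1.41421 ≈ 18.31407
z = |103 − 85| / 18.31407 = 18 / 18.31407 ≈ 0.98285

0.98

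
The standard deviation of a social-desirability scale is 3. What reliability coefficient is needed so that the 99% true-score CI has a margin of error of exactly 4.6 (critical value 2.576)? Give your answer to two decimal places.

Required SEM = 4.6 / 2.576 ≃ 1.7857
r = 1 − (1.7857/3)² ≃ 1 − 0.3543 ≃ 0.6457

0.65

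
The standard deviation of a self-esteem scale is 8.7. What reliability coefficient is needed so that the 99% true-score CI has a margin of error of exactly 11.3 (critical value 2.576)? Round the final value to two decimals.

Required SEM = 11.3 / 2.576 ≈ 4.38665
r = 1 − (SEM / SD)² = 1 − (4.38665 / 8.7)² ≈ 1 − 0.25423 ≈ 0.74577

0.75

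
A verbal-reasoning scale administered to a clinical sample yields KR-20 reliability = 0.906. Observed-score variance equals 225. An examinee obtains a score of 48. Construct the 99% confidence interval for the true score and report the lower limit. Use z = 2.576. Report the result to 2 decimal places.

36.15

SD = √225 ≈ 15.0000
SEM = 15.0000×√(1 − 0.9060) ≈ 4.5989
Half-width = 2.576×4.5989 ≈ 11.8468
Lower limit = 48 − 11.8468 ≈ 36.1532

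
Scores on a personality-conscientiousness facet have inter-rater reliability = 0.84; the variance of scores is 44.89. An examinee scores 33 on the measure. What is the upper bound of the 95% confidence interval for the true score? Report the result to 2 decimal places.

σ = 44.89^(1/2) = 6.7000
SEM = 6.7000 · √(1 − 0.8400) = 6.7000 · √0.1600 ≈ 6.7000 · 0.4000 ≈ 2.6800
Half-width = 1.96·2.6800 ≈ 5.2528
Upper limit = 33 + 5.2528 ≈ 38.2528

38.25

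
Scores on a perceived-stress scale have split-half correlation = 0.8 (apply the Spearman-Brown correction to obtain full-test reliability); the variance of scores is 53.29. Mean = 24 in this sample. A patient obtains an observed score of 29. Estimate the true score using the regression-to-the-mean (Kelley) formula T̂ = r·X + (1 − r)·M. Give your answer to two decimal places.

Full-length reliability (Spearman-Brown) = 2(0.8)/(1+0.8) ≈ 0.889
T̂ = r·X + (1 − r)·M = 0.889·29 + 0.111·24 ≈ 25.778 + 2.667 ≈ 28.444

28.44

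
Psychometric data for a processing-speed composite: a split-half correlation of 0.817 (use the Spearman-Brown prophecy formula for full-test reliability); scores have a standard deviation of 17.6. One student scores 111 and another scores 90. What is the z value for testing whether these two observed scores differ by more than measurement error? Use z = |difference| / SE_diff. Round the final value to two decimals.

2.66

Spearman-Brown: r = 2(0.817) / (1 + 0.817) = 1.63400 / 1.81700 ≃ 0.89928
The standard error of measurement is 17.60000·√(1 − 0.89928) ≃ 17.60000·0.31736 ≃ 5.58548.
SE_diff = √2 · SEM ≃ 7.89907
z = |111 − 90| / 7.89907 = 21 / 7.89907 ≃ 2.65854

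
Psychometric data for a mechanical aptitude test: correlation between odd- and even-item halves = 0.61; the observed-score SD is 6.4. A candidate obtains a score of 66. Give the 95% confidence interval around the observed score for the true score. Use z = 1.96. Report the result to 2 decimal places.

Full-length reliability (Spearman-Brown) = 2(0.61)/(1+0.61) ≈ 0.758
SEM = 6.400 · √(1 − 0.758) = 6.400 · √0.242 ≈ 6.400 · 0.492 ≈ 3.150
Half-width = 1.96·3.150 ≈ 6.174
95% CI: 66 ± 6.174 = [59.826, 72.174]

[59.83, 72.17]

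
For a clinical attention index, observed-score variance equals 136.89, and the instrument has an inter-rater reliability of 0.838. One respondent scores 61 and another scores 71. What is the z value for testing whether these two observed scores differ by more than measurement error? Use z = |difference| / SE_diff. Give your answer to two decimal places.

σ = 136.89^(1/2) = 11.70000
SEM = 11.70000 * √(1 − 0.83800) = 11.70000 * √0.16200 ≈ 11.70000 * 0.40249 ≈ 4.70916
SE_diff = √2 * SEM ≈ 6.65976
z = 10 / 6.65976 ≈ 1.50156

1.50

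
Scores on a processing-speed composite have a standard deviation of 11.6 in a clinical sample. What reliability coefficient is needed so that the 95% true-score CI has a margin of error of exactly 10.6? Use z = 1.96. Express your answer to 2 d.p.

0.78

SEM needed = half-width / z = 10.6/1.96 ≈ 5.408
r = 1 − (5.408/11.6)² ≈ 1 − 0.217 ≈ 0.783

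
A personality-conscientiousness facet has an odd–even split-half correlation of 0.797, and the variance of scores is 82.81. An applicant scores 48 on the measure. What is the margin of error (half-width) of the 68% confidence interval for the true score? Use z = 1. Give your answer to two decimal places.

SD = √82.81 = 9.1000
Full-length reliability (Spearman-Brown) = 2(0.797)/(1+0.797) ≃ 0.8870
SEM = 9.1000 · √(1 − 0.8870) = 9.1000 · √0.1130 ≃ 9.1000 · 0.3361 ≃ 3.0585
Margin = 1 · 3.0585 ≃ 3.0585

3.06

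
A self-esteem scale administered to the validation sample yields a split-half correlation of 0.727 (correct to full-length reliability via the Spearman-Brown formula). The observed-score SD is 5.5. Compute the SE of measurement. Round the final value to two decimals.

2.19

Spearman-Brown: r = 2(0.727) / (1 + 0.727) = 1.454 / 1.727 ≈ 0.842
SEM = 5.500*√(1 − 0.842) ≈ 2.187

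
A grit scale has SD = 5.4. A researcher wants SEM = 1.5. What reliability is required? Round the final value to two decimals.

Required reliability = 1 − (SEM/SD)² = 1 − 0.0772 ≈ 0.9228

0.92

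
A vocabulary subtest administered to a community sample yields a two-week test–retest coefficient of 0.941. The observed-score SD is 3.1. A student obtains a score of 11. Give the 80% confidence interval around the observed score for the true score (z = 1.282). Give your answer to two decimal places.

SEM = 3.10000 * √(1 − 0.94100) = 3.10000 * √0.05900 ≈ 3.10000 * 0.24290 ≈ 0.75299
Half-width = 1.282*0.75299 ≈ 0.96533
80% CI: 11 ± 0.96533 = [10.03467, 11.96533]

[10.03, 11.97]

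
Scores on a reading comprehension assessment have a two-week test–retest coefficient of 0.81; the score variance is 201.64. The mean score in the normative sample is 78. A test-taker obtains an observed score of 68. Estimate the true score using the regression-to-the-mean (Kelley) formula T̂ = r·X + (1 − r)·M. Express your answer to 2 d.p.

69.90

Estimated true score = 0.8100·68 + (1 − 0.8100)·78 ≈ 69.9000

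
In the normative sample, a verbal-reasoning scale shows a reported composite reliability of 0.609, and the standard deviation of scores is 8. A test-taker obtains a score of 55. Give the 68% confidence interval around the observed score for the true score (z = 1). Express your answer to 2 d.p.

[50.00, 60.00]

SEM = 8.000 × √(1 − 0.609) = 8.000 × √0.391 ≈ 8.000 × 0.625 ≈ 5.002
1 × SEM ≈ 5.002
CI = 55 ± 5.002 → [49.998, 60.002]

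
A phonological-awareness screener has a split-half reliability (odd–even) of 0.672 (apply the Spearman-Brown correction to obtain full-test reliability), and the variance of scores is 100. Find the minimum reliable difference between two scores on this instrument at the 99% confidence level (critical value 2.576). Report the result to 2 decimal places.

16.14

SD = √100 ≈ 10.0000
r_full = 2·0.672 / (1 + 0.672) ≈ 0.8038
SEM = 10.0000 * √(1 − 0.8038) = 10.0000 * √0.1962 ≈ 10.0000 * 0.4429 ≈ 4.4291
Standard error of the difference = 4.4291·√2 ≈ 6.2637
Minimum reliable difference = 2.576 * SE_diff ≈ 2.576 * 6.2637 ≈ 16.1354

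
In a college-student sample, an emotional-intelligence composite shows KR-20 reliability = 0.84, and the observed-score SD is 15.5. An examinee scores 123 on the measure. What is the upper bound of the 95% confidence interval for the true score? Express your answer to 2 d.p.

The standard error of measurement is 15.5000·√(1 − 0.8400) ≈ 15.5000·0.4000 ≈ 6.2000.
Margin = 1.96 · 6.2000 ≈ 12.1520
Upper limit = 123 + 12.1520 ≈ 135.1520

135.15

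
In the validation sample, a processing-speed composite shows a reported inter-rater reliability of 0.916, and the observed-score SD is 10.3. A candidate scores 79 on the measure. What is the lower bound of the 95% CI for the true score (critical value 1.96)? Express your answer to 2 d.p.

73.15

SEM = 10.3000 · √(1 − 0.9160) = 10.3000 · √0.0840 ≈ 10.3000 · 0.2898 ≈ 2.9852
Margin = 1.96 · 2.9852 ≈ 5.8510
Lower limit = 79 − 5.8510 ≈ 73.1490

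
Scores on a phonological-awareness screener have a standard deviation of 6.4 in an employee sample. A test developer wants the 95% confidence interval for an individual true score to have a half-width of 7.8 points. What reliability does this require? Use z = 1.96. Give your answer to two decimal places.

0.61

SEM needed = half-width / z = 7.8/1.96 ≈ 3.980
Required reliability = 1 − (SEM/SD)² = 1 − 0.387 ≈ 0.613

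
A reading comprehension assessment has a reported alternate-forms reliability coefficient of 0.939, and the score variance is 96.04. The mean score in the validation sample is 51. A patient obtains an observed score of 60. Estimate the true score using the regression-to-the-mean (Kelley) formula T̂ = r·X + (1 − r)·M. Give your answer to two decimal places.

59.45

T̂ = 0.939(60) + 0.061(51) ≈ 59.451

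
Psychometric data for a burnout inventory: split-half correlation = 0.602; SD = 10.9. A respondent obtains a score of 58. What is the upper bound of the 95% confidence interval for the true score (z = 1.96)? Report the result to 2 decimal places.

68.65

Full-length reliability (Spearman-Brown) = 2(0.602)/(1+0.602) ≃ 0.7516
SEM = 10.9000×√(1 − 0.7516) ≃ 5.4330
Margin = 1.96 × 5.4330 ≃ 10.6486
Upper limit = 58 + 10.6486 ≃ 68.6486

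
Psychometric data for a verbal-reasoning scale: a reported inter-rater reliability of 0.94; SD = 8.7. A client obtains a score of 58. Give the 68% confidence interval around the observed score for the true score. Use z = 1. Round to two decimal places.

[55.87, 60.13]

SEM = 8.7000·√(1 − 0.9400) ≈ 2.1311
1 · SEM ≈ 2.1311
Interval: (55.8689, 60.1311)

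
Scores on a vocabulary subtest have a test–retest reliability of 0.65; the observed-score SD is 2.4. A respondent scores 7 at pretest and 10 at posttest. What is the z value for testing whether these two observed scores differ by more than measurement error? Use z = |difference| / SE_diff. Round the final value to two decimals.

The standard error of measurement is 2.400*√(1 − 0.650) ≃ 2.400*0.592 ≃ 1.420.
SE_diff = √2 * SEM ≃ 2.008
z = 3 / 2.008 ≃ 1.494

1.49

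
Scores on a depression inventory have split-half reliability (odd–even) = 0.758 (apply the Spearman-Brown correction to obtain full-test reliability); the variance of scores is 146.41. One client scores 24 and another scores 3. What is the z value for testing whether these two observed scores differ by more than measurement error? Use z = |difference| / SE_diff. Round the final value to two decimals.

σ = 146.41^(1/2) = 12.10000
r_full = 2·0.758 / (1 + 0.758) ≈ 0.86234
SEM = 12.10000*√(1 − 0.86234) ≈ 4.48935
SE_diff = √2 * SEM ≈ 6.34890
z = |24 − 3| / 6.34890 = 21 / 6.34890 ≈ 3.30766

3.31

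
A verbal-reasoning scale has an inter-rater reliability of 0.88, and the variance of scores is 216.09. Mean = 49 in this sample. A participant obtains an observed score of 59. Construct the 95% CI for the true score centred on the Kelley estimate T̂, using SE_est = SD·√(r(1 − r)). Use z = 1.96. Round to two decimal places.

[48.44, 67.16]

σ = 216.09^(1/2) = 14.700
Estimated true score = 0.880×59 + (1 − 0.880)×49 ≈ 57.800
SE_est = SD × √(r(1 − r)) = 14.700 × √0.106 ≈ 14.700 × 0.325 ≈ 4.777
CI = 57.800 ± 1.96 × 4.777 → [48.437, 67.163]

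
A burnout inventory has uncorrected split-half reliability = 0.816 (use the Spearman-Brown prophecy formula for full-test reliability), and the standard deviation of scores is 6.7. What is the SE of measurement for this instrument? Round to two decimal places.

2.13

r_full = 2·0.816 / (1 + 0.816) ≈ 0.899
The standard error of measurement is 6.700×√(1 − 0.899) ≈ 6.700×0.318 ≈ 2.133.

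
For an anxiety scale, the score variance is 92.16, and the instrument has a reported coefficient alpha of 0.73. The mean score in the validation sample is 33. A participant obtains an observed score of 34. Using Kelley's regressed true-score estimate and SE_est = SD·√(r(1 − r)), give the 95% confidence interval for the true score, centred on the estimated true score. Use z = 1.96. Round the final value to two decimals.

SD = √92.16 ≈ 9.6000
Estimated true score = 0.7300*34 + (1 − 0.7300)*33 ≈ 33.7300
SE_est = SD * √(r(1 − r)) = 9.6000 * √0.1971 ≈ 9.6000 * 0.4440 ≈ 4.2620
CI = 33.7300 ± 1.96 * 4.2620 → [25.3765, 42.0835]

[25.38, 42.08]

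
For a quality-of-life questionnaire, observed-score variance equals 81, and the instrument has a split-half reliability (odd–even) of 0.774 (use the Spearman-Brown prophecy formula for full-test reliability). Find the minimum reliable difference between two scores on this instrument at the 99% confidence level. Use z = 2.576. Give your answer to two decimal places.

11.70

SD = √81 ≈ 9.00000
Full-length reliability (Spearman-Brown) = 2(0.774)/(1+0.774) ≈ 0.87260
SEM = 9.00000 · √(1 − 0.87260) = 9.00000 · √0.12740 ≈ 9.00000 · 0.35693 ≈ 3.21233
SE_diff = √2 · SEM ≈ 4.54292
Smallest detectable difference = 2.576·4.54292 ≈ 11.70256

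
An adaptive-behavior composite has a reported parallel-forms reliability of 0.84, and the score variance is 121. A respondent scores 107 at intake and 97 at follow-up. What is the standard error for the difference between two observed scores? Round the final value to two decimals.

SD = √121 = 11.00000
SEM = 11.00000 · √(1 − 0.84000) = 11.00000 · √0.16000 ≃ 11.00000 · 0.40000 ≃ 4.40000
SE_diff = SEM · √2 ≃ 4.40000 · 1.41421 ≃ 6.22254

6.22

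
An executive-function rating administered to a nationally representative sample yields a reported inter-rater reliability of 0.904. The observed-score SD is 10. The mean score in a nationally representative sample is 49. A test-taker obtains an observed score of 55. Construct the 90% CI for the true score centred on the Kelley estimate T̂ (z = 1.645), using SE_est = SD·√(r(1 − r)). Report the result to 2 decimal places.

T̂ = r·X + (1 − r)·M = 0.90400·55 + 0.09600·49 = 49.72000 + 4.70400 ≈ 54.42400
SE_est = SD · √(r(1 − r)) = 10.00000 · √0.08678 ≈ 10.00000 · 0.29459 ≈ 2.94591
CI = 54.42400 ± 1.645 · 2.94591 → [49.57797, 59.27003]

[49.58, 59.27]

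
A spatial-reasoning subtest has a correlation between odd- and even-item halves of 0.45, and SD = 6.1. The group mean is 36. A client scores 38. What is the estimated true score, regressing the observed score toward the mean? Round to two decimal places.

r_full = 2·0.45 / (1 + 0.45) ≈ 0.62069
T̂ = r·X + (1 − r)·M = 0.62069*38 + 0.37931*36 ≈ 23.58621 + 13.65517 ≈ 37.24138

37.24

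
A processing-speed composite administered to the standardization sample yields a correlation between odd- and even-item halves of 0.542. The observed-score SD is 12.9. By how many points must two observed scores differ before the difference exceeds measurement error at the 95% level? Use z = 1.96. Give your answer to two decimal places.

19.49

Full-length reliability (Spearman-Brown) = 2(0.542)/(1+0.542) ≈ 0.7030
SEM = 12.9000*√(1 − 0.7030) ≈ 7.0304
SE_diff = √2 * SEM ≈ 9.9425
Smallest detectable difference = 1.96*9.9425 ≈ 19.4873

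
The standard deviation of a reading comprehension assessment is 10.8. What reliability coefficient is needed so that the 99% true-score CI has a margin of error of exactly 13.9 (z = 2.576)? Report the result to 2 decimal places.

0.75

Required SEM = 13.9 / 2.576 ≈ 5.3960
r = 1 − (5.3960/10.8)² ≈ 1 − 0.2496 ≈ 0.7504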